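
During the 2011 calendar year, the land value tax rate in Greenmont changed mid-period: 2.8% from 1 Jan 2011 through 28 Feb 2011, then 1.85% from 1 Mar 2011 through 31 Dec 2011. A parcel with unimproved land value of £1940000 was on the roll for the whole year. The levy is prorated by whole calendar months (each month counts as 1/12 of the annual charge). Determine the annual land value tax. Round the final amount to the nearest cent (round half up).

1 Jan – 28 Feb 2011: 2 months at 2.8% → £1940000 × 2.8% × 2/12 = £9053.3333
1 Mar – 31 Dec 2011: 10 months at 1.85% → £1940000 × 1.85% × 10/12 = £29908.3333
Total = £38961.6667

£38961.67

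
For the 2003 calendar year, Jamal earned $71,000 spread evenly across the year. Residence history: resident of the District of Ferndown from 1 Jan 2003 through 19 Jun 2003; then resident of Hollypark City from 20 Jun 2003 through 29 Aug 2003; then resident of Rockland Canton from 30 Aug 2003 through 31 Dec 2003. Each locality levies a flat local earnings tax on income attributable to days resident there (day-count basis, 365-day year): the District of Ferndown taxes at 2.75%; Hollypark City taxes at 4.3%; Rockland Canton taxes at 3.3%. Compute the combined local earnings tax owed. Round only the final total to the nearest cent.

The District of Ferndown, 1 Jan – 19 Jun 2003: 170 days → $71,000 × 2.75% × 170/365 = $909.3836
Hollypark City, 20 Jun – 29 Aug 2003: 71 days → $71,000 × 4.3% × 71/365 = $593.8712
Rockland Canton, 30 Aug – 31 Dec 2003: 124 days → $71,000 × 3.3% × 124/365 = $795.9781
Total = $2,299.2329

$2,299.23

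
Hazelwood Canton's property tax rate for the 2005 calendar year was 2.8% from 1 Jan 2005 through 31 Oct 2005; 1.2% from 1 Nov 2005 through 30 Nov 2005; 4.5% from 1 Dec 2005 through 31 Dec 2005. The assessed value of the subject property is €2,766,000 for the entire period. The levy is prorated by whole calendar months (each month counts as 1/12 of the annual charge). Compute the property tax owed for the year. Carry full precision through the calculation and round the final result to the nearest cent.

€77,678.50

1 Jan – 31 Oct 2005: 10 months at 2.8% → €2,766,000 × 2.8% × 10/12 = €64,540.0000
1 Nov – 30 Nov 2005: 1 month at 1.2% → €2,766,000 × 1.2% × 1/12 = €2,766.0000
1 Dec – 31 Dec 2005: 1 month at 4.5% → €2,766,000 × 4.5% × 1/12 = €10,372.5000
Total = €77,678.5000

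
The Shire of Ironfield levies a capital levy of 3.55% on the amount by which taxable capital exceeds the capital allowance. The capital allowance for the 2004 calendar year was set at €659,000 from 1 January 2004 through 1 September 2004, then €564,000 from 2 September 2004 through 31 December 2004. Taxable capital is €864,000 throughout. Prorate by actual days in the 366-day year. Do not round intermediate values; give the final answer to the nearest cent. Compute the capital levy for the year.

€8,392.45

1 January – 1 September 2004: 245 days, exemption €659,000 → (€864,000 − €659,000) × 3.55% × 245/366 = €4,871.5505
2 September – 31 December 2004: 121 days, exemption €564,000 → (€864,000 − €564,000) × 3.55% × 121/366 = €3,520.9016
Total = €8,392.4522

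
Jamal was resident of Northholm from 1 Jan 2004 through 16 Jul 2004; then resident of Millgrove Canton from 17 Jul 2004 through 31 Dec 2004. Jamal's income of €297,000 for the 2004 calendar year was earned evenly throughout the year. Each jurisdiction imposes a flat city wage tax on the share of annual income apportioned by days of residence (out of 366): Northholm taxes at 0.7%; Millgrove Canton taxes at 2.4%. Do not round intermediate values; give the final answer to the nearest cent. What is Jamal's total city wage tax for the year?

Northholm, 1 Jan – 16 Jul 2004: 198 days → €297,000 × 0.7% × 198/366 = €1,124.7049
Millgrove Canton, 17 Jul – 31 Dec 2004: 168 days → €297,000 × 2.4% × 168/366 = €3,271.8689
Total = €4,396.5738

€4,396.57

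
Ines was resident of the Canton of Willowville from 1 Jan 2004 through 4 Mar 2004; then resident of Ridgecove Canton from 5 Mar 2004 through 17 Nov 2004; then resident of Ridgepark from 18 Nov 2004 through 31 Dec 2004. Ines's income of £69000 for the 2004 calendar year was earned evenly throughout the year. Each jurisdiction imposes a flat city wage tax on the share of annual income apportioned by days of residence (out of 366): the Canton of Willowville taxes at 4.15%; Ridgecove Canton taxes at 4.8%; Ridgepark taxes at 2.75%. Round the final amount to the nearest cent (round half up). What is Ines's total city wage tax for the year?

£3063.52

The Canton of Willowville, 1 Jan – 4 Mar 2004: 64 days → £69000 × 4.15% × 64/366 = £500.7213
Ridgecove Canton, 5 Mar – 17 Nov 2004: 258 days → £69000 × 4.8% × 258/366 = £2334.6885
Ridgepark, 18 Nov – 31 Dec 2004: 44 days → £69000 × 2.75% × 44/366 = £228.1148
Total = £3063.5246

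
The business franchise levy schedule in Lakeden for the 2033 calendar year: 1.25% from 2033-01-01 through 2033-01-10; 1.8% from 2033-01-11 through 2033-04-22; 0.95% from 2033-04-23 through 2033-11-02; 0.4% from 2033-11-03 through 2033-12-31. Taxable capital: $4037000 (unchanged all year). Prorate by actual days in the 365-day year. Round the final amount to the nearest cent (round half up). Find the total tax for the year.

$44683.51

2033-01-01 to 2033-01-10: 10 days at 1.25% → $4037000 × 1.25% × 10/365 = $1382.5342
2033-01-11 to 2033-04-22: 102 days at 1.8% → $4037000 × 1.8% × 102/365 = $20306.6630
2033-04-23 to 2033-11-02: 194 days at 0.95% → $4037000 × 0.95% × 194/365 = $20384.0849
2033-11-03 to 2033-12-31: 59 days at 0.4% → $4037000 × 0.4% × 59/365 = $2610.2247
Total = $44683.5068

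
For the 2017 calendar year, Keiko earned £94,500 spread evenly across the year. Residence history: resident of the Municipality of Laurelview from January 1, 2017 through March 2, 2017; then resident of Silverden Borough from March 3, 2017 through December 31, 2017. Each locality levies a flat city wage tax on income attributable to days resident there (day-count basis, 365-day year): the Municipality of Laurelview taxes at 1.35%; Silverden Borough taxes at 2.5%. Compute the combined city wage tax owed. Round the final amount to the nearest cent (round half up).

£2,180.88

The Municipality of Laurelview, January 1 – March 2, 2017: 61 days → £94,500 × 1.35% × 61/365 = £213.2075
Silverden Borough, March 3 – December 31, 2017: 304 days → £94,500 × 2.5% × 304/365 = £1,967.6712
Total = £2,180.8788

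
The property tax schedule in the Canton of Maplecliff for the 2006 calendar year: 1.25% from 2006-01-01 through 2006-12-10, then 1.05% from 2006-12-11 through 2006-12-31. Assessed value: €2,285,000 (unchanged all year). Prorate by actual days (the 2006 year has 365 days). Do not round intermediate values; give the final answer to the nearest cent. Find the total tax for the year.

€28,299.57

2006-01-01 to 2006-12-10: 344 days at 1.25% → €2,285,000 × 1.25% × 344/365 = €26,919.1781
2006-12-11 to 2006-12-31: 21 days at 1.05% → €2,285,000 × 1.05% × 21/365 = €1,380.3904
Total = €28,299.5685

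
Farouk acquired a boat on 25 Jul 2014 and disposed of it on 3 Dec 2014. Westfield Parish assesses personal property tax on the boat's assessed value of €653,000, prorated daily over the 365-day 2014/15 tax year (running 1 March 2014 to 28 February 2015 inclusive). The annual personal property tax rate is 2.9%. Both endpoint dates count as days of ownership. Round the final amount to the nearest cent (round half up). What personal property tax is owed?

€6,848.45

Days held (25 Jul – 3 Dec 2014): 132 out of 365
Tax = €653,000 × 2.9% × 132/365 = €6,848.4493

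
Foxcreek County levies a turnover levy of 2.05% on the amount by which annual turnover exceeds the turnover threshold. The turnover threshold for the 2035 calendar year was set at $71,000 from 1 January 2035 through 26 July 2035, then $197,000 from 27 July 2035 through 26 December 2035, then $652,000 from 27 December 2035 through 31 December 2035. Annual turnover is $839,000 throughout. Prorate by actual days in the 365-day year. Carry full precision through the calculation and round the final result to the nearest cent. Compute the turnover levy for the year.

$14,498.11

1 January – 26 July 2035: 207 days, exemption $71,000 → ($839,000 − $71,000) × 2.05% × 207/365 = $8,928.7890
27 July – 26 December 2035: 153 days, exemption $197,000 → ($839,000 − $197,000) × 2.05% × 153/365 = $5,516.8027
27 December – 31 December 2035: 5 days, exemption $652,000 → ($839,000 − $652,000) × 2.05% × 5/365 = $52.5137
Total = $14,498.1055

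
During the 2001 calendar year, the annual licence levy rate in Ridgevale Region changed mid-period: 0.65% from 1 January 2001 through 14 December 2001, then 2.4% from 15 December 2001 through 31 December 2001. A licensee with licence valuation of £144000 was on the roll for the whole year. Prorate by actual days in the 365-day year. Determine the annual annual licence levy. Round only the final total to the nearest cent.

1 January – 14 December 2001: 348 days at 0.65% → £144000 × 0.65% × 348/365 = £892.4055
15 December – 31 December 2001: 17 days at 2.4% → £144000 × 2.4% × 17/365 = £160.9644
Total = £1053.3699

£1053.37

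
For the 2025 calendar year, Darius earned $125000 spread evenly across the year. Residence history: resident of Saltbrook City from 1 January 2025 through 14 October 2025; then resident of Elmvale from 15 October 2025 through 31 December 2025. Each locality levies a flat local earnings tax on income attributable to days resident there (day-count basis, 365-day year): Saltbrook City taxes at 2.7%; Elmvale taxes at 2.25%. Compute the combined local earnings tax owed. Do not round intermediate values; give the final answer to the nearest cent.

$3254.79

Saltbrook City, 1 January – 14 October 2025: 287 days → $125000 × 2.7% × 287/365 = $2653.7671
Elmvale, 15 October – 31 December 2025: 78 days → $125000 × 2.25% × 78/365 = $601.0274
Total = $3254.7945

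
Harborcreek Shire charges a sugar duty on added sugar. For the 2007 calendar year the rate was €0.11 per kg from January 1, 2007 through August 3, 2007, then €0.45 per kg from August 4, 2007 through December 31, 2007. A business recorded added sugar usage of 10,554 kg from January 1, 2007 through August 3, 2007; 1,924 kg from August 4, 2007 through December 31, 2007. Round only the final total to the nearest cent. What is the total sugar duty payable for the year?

€2,026.74

January 1 – August 3, 2007: 10,554 kg at €0.11/kg → €1,160.94
August 4 – December 31, 2007: 1,924 kg at €0.45/kg → €865.80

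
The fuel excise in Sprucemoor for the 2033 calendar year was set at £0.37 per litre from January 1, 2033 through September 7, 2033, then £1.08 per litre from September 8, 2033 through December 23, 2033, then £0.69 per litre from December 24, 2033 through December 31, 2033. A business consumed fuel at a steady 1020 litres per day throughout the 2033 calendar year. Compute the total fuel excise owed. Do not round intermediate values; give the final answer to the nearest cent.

£217851.60

January 1 – September 7, 2033: 250 days × 1020 litres/day = 255,000 litres at £0.37/litre → £94350.00
September 8 – December 23, 2033: 107 days × 1020 litres/day = 109,140 litres at £1.08/litre → £117871.20
December 24 – December 31, 2033: 8 days × 1020 litres/day = 8,160 litres at £0.69/litre → £5630.40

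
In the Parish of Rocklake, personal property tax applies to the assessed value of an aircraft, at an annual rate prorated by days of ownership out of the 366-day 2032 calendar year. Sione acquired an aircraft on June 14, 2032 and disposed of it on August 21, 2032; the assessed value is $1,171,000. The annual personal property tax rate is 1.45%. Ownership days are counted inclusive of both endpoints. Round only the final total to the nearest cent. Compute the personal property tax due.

Days held (June 14 – August 21, 2032): 69 out of 366
Tax = $1,171,000 × 1.45% × 69/366 = $3,201.0533

$3,201.05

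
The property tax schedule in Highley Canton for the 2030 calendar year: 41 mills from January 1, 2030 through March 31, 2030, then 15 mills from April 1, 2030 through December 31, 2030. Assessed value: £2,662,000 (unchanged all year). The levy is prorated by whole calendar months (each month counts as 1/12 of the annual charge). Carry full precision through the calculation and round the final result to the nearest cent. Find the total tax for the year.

£57,233.00

January 1 – March 31, 2030: 3 months at 41 mills → £2,662,000 × 4.1% × 3/12 = £27,285.5000
April 1 – December 31, 2030: 9 months at 15 mills → £2,662,000 × 1.5% × 9/12 = £29,947.5000
Total = £57,233.0000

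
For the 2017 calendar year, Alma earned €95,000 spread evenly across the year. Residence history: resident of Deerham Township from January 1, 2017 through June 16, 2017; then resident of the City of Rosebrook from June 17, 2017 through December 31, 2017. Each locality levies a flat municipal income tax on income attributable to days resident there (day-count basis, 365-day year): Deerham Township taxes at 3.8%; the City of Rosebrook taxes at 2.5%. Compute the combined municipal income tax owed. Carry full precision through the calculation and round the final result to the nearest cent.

Deerham Township, January 1 – June 16, 2017: 167 days → €95,000 × 3.8% × 167/365 = €1,651.6986
The City of Rosebrook, June 17 – December 31, 2017: 198 days → €95,000 × 2.5% × 198/365 = €1,288.3562
Total = €2,940.0548

€2,940.05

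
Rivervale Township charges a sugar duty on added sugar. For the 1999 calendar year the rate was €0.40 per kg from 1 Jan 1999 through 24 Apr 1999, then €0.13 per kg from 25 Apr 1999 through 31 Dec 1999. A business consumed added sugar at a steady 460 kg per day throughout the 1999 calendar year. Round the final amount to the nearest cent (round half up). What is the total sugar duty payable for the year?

1 Jan – 24 Apr 1999: 114 days × 460 kg/day = 52,440 kg at €0.40/kg → €20,976.00
25 Apr – 31 Dec 1999: 251 days × 460 kg/day = 115,460 kg at €0.13/kg → €15,009.80

€35,985.80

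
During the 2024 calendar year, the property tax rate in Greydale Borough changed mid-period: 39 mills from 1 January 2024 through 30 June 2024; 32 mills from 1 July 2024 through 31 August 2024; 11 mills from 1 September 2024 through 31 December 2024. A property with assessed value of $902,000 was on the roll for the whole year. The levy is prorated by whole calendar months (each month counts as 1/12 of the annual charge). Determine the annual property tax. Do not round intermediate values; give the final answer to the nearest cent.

$25,707.00

1 January – 30 June 2024: 6 months at 39 mills → $902,000 × 3.9% × 6/12 = $17,589.0000
1 July – 31 August 2024: 2 months at 32 mills → $902,000 × 3.2% × 2/12 = $4,810.6667
1 September – 31 December 2024: 4 months at 11 mills → $902,000 × 1.1% × 4/12 = $3,307.3333
Total = $25,707.0000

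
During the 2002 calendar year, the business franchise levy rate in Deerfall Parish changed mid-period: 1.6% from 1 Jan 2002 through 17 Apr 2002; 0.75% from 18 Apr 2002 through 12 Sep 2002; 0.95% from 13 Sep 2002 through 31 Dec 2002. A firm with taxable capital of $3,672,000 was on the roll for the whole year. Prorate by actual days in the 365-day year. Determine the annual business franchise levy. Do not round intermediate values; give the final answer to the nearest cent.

$38,903.08

1 Jan – 17 Apr 2002: 107 days at 1.6% → $3,672,000 × 1.6% × 107/365 = $17,223.1890
18 Apr – 12 Sep 2002: 148 days at 0.75% → $3,672,000 × 0.75% × 148/365 = $11,166.9041
13 Sep – 31 Dec 2002: 110 days at 0.95% → $3,672,000 × 0.95% × 110/365 = $10,512.9863
Total = $38,903.0795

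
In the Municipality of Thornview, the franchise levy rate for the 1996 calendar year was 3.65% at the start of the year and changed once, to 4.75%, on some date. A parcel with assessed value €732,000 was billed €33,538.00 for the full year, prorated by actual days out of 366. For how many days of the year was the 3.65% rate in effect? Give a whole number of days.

Let d = days at the first rate; then 366 − d days at the second rate.
€732,000 × [3.65%·d + 4.75%·(366−d)] / 366 = €33,538.00
Solving gives d = 56, so the new rate took effect on 26 February 1996.

56 days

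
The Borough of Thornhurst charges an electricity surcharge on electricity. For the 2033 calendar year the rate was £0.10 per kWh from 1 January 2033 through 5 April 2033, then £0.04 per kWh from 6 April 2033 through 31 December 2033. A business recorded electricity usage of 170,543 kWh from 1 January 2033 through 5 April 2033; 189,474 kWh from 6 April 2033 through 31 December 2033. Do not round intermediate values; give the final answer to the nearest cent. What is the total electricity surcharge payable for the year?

1 January – 5 April 2033: 170,543 kWh at £0.10/kWh → £17,054.30
6 April – 31 December 2033: 189,474 kWh at £0.04/kWh → £7,578.96

£24,633.26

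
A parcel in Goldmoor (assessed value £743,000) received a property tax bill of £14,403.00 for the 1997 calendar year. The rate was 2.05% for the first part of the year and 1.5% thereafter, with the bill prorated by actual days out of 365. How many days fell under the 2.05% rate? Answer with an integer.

291 days

Let d = days at the first rate; then 365 − d days at the second rate.
£743,000 × [2.05%·d + 1.5%·(365−d)] / 365 = £14,403.00
Solving gives d = 291, so the new rate took effect on October 19, 1997.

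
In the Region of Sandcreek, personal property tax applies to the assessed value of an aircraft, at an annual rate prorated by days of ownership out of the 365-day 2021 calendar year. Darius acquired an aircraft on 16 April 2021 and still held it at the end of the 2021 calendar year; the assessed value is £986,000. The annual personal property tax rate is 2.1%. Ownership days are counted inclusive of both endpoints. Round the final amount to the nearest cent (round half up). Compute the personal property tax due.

Days held (16 April – 31 December 2021): 260 out of 365
Tax = £986,000 × 2.1% × 260/365 = £14,749.4795

£14,749.48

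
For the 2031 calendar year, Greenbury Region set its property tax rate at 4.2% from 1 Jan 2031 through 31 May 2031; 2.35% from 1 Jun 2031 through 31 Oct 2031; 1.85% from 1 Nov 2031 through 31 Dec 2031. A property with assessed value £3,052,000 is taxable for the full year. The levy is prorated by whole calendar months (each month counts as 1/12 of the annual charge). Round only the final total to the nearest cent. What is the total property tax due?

£92,704.50

1 Jan – 31 May 2031: 5 months at 4.2% → £3,052,000 × 4.2% × 5/12 = £53,410.0000
1 Jun – 31 Oct 2031: 5 months at 2.35% → £3,052,000 × 2.35% × 5/12 = £29,884.1667
1 Nov – 31 Dec 2031: 2 months at 1.85% → £3,052,000 × 1.85% × 2/12 = £9,410.3333
Total = £92,704.5000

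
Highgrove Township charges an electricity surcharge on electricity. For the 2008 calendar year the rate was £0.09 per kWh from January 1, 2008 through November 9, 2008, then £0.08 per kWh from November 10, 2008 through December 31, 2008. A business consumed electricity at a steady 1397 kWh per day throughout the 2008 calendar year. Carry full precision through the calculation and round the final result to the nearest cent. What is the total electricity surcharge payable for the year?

January 1 – November 9, 2008: 314 days × 1397 kWh/day = 438,658 kWh at £0.09/kWh → £39479.22
November 10 – December 31, 2008: 52 days × 1397 kWh/day = 72,644 kWh at £0.08/kWh → £5811.52

£45290.74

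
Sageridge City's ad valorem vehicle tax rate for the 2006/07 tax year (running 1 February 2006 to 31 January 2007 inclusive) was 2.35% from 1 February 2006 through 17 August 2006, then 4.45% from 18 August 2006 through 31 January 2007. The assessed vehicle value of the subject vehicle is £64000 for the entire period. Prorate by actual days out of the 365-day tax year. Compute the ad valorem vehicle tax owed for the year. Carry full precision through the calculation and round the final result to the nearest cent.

£2118.93

1 February – 17 August 2006: 198 days at 2.35% → £64000 × 2.35% × 198/365 = £815.8685
18 August 2006 – 31 January 2007: 167 days at 4.45% → £64000 × 4.45% × 167/365 = £1303.0575
Total = £2118.9260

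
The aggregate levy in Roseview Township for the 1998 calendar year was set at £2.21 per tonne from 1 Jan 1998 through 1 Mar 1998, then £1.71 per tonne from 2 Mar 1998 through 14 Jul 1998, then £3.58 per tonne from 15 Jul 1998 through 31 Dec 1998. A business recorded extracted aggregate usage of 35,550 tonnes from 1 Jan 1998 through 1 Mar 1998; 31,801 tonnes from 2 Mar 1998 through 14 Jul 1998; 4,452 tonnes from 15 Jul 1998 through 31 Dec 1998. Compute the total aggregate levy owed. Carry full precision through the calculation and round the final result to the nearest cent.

1 Jan – 1 Mar 1998: 35,550 tonnes at £2.21/tonne → £78,565.50
2 Mar – 14 Jul 1998: 31,801 tonnes at £1.71/tonne → £54,379.71
15 Jul – 31 Dec 1998: 4,452 tonnes at £3.58/tonne → £15,938.16

£148,883.37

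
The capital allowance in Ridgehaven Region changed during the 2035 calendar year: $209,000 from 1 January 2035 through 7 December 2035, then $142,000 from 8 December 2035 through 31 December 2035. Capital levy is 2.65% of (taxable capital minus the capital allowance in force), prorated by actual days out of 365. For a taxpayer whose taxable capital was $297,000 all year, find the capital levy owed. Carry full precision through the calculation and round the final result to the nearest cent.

1 January – 7 December 2035: 341 days, exemption $209,000 → ($297,000 − $209,000) × 2.65% × 341/365 = $2,178.6630
8 December – 31 December 2035: 24 days, exemption $142,000 → ($297,000 − $142,000) × 2.65% × 24/365 = $270.0822
Total = $2,448.7452

$2,448.75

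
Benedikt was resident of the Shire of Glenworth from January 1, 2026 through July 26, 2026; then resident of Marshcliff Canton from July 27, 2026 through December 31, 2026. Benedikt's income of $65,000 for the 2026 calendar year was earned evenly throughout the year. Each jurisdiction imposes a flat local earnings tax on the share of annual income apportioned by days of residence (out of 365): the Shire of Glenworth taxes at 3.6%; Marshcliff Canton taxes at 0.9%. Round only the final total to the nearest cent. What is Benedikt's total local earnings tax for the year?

$1,580.30

The Shire of Glenworth, January 1 – July 26, 2026: 207 days → $65,000 × 3.6% × 207/365 = $1,327.0685
Marshcliff Canton, July 27 – December 31, 2026: 158 days → $65,000 × 0.9% × 158/365 = $253.2329
Total = $1,580.3014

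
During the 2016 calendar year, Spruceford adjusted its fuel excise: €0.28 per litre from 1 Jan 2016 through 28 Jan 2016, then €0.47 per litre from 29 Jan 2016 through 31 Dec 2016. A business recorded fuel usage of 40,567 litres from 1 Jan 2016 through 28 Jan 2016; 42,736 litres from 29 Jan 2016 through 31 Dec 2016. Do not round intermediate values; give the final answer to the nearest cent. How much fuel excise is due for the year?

€31,444.68

1 Jan – 28 Jan 2016: 40,567 litres at €0.28/litre → €11,358.76
29 Jan – 31 Dec 2016: 42,736 litres at €0.47/litre → €20,085.92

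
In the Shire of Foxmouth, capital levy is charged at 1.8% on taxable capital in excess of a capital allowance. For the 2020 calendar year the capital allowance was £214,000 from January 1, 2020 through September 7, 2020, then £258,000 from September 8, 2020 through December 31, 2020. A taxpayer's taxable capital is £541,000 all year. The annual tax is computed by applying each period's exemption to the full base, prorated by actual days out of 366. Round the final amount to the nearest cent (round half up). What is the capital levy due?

January 1 – September 7, 2020: 251 days, exemption £214,000 → (£541,000 − £214,000) × 1.8% × 251/366 = £4,036.5738
September 8 – December 31, 2020: 115 days, exemption £258,000 → (£541,000 − £258,000) × 1.8% × 115/366 = £1,600.5738
Total = £5,637.1475

£5,637.15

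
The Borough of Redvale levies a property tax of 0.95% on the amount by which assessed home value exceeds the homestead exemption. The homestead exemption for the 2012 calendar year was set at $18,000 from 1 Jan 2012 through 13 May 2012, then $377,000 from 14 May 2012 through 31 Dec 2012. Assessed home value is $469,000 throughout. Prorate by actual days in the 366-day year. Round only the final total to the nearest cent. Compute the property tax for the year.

$2,122.65

1 Jan – 13 May 2012: 134 days, exemption $18,000 → ($469,000 − $18,000) × 0.95% × 134/366 = $1,568.6421
14 May – 31 Dec 2012: 232 days, exemption $377,000 → ($469,000 − $377,000) × 0.95% × 232/366 = $554.0109
Total = $2,122.6530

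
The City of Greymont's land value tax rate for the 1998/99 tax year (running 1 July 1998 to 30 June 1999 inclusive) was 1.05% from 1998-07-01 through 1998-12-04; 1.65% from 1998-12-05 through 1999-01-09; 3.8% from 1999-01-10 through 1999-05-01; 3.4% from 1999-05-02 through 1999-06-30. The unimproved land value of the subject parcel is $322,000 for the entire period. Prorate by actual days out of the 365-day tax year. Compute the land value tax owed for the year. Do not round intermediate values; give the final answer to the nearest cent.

$7,532.59

1998-07-01 to 1998-12-04: 157 days at 1.05% → $322,000 × 1.05% × 157/365 = $1,454.2932
1998-12-05 to 1999-01-09: 36 days at 1.65% → $322,000 × 1.65% × 36/365 = $524.0219
1999-01-10 to 1999-05-01: 112 days at 3.8% → $322,000 × 3.8% × 112/365 = $3,754.6082
1999-05-02 to 1999-06-30: 60 days at 3.4% → $322,000 × 3.4% × 60/365 = $1,799.6712
Total = $7,532.5945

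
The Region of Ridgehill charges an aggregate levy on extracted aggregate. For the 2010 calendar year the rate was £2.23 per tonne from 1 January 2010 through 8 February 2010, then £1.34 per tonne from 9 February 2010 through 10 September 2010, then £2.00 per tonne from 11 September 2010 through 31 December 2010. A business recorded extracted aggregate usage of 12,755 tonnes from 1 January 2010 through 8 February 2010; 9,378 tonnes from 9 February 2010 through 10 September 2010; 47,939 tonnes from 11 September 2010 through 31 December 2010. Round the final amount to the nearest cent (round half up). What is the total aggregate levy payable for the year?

£136,888.17

1 January – 8 February 2010: 12,755 tonnes at £2.23/tonne → £28,443.65
9 February – 10 September 2010: 9,378 tonnes at £1.34/tonne → £12,566.52
11 September – 31 December 2010: 47,939 tonnes at £2.00/tonne → £95,878.00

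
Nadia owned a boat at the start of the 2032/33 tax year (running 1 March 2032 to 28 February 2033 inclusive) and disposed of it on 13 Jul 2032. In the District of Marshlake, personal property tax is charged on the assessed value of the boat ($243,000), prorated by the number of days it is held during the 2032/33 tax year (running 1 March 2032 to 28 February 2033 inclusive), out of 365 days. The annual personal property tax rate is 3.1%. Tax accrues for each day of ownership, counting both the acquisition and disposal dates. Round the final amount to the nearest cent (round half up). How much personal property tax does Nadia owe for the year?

Days held (1 Mar – 13 Jul 2032): 135 out of 365
Tax = $243,000 × 3.1% × 135/365 = $2,786.1781

$2,786.18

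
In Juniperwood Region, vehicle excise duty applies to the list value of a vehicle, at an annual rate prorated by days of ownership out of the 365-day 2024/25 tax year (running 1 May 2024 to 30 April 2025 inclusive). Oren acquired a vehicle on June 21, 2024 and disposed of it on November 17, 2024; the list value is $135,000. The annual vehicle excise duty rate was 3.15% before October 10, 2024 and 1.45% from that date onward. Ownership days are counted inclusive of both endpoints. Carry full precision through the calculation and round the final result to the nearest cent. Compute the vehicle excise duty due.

$1,502.38

June 21 – October 9, 2024: 111 days at 3.15% → $135,000 × 3.15% × 111/365 = $1,293.2260
October 10 – November 17, 2024: 39 days at 1.45% → $135,000 × 1.45% × 39/365 = $209.1575
Total = $1,502.3836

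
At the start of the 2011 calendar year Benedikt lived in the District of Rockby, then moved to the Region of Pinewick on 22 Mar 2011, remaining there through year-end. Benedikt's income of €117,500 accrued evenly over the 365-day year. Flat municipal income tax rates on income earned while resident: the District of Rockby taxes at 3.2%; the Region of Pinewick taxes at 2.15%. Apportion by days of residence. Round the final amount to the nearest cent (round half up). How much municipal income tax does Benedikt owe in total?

The District of Rockby, 1 Jan – 21 Mar 2011: 80 days → €117,500 × 3.2% × 80/365 = €824.1096
The Region of Pinewick, 22 Mar – 31 Dec 2011: 285 days → €117,500 × 2.15% × 285/365 = €1,972.5514
Total = €2,796.6610

€2,796.66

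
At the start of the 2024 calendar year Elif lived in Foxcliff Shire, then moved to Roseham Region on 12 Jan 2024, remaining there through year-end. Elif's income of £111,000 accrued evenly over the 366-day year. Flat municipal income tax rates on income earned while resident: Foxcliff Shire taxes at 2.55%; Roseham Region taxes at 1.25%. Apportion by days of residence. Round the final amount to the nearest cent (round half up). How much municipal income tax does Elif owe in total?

£1,430.87

Foxcliff Shire, 1 Jan – 11 Jan 2024: 11 days → £111,000 × 2.55% × 11/366 = £85.0697
Roseham Region, 12 Jan – 31 Dec 2024: 355 days → £111,000 × 1.25% × 355/366 = £1,345.7992
Total = £1,430.8689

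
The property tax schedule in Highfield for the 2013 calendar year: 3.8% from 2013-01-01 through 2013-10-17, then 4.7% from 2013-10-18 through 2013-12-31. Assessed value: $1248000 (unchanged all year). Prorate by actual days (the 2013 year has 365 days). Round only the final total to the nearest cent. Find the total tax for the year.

$49731.95

2013-01-01 to 2013-10-17: 290 days at 3.8% → $1248000 × 3.8% × 290/365 = $37679.3425
2013-10-18 to 2013-12-31: 75 days at 4.7% → $1248000 × 4.7% × 75/365 = $12052.6027
Total = $49731.9452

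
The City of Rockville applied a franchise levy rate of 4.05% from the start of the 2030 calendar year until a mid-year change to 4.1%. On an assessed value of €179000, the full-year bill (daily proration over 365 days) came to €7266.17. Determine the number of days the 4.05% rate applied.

Let d = days at the first rate; then 365 − d days at the second rate.
€179000 × [4.05%·d + 4.1%·(365−d)] / 365 = €7266.17
Solving gives d = 297, so the new rate took effect on 25 October 2030.

297 days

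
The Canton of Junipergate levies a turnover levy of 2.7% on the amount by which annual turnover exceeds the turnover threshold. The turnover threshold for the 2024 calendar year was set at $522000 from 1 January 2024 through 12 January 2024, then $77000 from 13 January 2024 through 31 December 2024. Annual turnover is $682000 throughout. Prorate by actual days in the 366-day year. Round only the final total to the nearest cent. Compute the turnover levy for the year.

1 January – 12 January 2024: 12 days, exemption $522000 → ($682000 − $522000) × 2.7% × 12/366 = $141.6393
13 January – 31 December 2024: 354 days, exemption $77000 → ($682000 − $77000) × 2.7% × 354/366 = $15799.4262
Total = $15941.0656

$15941.07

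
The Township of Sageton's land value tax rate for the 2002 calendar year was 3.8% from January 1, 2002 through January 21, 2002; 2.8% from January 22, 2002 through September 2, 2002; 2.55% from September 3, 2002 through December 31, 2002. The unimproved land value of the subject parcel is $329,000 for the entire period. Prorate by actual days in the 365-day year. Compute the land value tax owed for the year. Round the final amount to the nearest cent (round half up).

January 1 – January 21, 2002: 21 days at 3.8% → $329,000 × 3.8% × 21/365 = $719.2932
January 22 – September 2, 2002: 224 days at 2.8% → $329,000 × 2.8% × 224/365 = $5,653.3918
September 3 – December 31, 2002: 120 days at 2.55% → $329,000 × 2.55% × 120/365 = $2,758.1918
Total = $9,130.8767

$9,130.88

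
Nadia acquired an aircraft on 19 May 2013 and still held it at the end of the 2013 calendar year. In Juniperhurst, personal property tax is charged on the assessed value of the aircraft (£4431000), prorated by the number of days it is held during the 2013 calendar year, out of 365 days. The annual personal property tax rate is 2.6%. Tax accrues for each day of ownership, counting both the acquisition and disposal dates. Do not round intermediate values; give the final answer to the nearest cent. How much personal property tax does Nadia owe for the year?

Days held (19 May – 31 December 2013): 227 out of 365
Tax = £4431000 × 2.6% × 227/365 = £71648.6630

£71648.66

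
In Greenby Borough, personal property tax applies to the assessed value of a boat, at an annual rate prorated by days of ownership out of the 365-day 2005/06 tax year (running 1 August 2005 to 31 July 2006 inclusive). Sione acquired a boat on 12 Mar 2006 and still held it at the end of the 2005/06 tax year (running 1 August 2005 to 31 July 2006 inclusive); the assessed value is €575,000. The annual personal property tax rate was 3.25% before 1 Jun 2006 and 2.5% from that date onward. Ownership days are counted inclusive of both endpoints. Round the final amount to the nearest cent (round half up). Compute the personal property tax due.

12 Mar – 31 May 2006: 81 days at 3.25% → €575,000 × 3.25% × 81/365 = €4,147.0890
1 Jun – 31 Jul 2006: 61 days at 2.5% → €575,000 × 2.5% × 61/365 = €2,402.3973
Total = €6,549.4863

€6,549.49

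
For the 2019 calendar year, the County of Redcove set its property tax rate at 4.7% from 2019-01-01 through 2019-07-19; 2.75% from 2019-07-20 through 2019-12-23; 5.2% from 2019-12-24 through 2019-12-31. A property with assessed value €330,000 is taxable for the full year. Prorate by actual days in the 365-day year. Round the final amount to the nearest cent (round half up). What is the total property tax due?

€12,778.23

2019-01-01 to 2019-07-19: 200 days at 4.7% → €330,000 × 4.7% × 200/365 = €8,498.6301
2019-07-20 to 2019-12-23: 157 days at 2.75% → €330,000 × 2.75% × 157/365 = €3,903.4932
2019-12-24 to 2019-12-31: 8 days at 5.2% → €330,000 × 5.2% × 8/365 = €376.1096
Total = €12,778.2329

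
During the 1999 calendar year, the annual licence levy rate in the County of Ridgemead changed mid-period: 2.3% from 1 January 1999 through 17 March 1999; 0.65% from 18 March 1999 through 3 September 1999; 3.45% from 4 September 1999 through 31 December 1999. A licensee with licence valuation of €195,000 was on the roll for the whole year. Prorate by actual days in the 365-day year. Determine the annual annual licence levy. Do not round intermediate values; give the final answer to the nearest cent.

1 January – 17 March 1999: 76 days at 2.3% → €195,000 × 2.3% × 76/365 = €933.8630
18 March – 3 September 1999: 170 days at 0.65% → €195,000 × 0.65% × 170/365 = €590.3425
4 September – 31 December 1999: 119 days at 3.45% → €195,000 × 3.45% × 119/365 = €2,193.3493
Total = €3,717.5548

€3,717.55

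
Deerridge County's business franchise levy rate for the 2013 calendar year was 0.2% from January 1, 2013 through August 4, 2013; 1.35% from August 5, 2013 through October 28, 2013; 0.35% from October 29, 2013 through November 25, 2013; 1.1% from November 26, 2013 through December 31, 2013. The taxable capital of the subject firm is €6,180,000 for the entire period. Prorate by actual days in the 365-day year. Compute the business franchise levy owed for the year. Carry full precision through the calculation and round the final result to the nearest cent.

€35,107.48

January 1 – August 4, 2013: 216 days at 0.2% → €6,180,000 × 0.2% × 216/365 = €7,314.4110
August 5 – October 28, 2013: 85 days at 1.35% → €6,180,000 × 1.35% × 85/365 = €19,428.9041
October 29 – November 25, 2013: 28 days at 0.35% → €6,180,000 × 0.35% × 28/365 = €1,659.2877
November 26 – December 31, 2013: 36 days at 1.1% → €6,180,000 × 1.1% × 36/365 = €6,704.8767
Total = €35,107.4795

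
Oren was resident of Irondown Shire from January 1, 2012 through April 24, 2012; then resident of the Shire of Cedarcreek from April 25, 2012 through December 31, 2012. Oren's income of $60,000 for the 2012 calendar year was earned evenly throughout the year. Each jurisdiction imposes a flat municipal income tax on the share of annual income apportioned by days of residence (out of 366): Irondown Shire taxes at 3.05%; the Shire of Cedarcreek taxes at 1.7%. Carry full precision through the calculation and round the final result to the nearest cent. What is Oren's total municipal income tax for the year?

Irondown Shire, January 1 – April 24, 2012: 115 days → $60,000 × 3.05% × 115/366 = $575.0000
The Shire of Cedarcreek, April 25 – December 31, 2012: 251 days → $60,000 × 1.7% × 251/366 = $699.5082
Total = $1,274.5082

$1,274.51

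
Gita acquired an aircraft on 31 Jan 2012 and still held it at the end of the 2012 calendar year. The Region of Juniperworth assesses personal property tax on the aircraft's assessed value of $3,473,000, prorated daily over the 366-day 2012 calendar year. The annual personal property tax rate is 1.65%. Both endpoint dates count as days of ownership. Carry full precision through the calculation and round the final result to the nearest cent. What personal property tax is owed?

$52,607.41

Days held (31 Jan – 31 Dec 2012): 336 out of 366
Tax = $3,473,000 × 1.65% × 336/366 = $52,607.4098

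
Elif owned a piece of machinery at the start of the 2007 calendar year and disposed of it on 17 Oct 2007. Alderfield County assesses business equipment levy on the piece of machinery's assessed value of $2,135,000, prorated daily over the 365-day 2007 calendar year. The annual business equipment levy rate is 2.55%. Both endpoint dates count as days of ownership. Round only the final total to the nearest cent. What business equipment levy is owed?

$43,255.68

Days held (1 Jan – 17 Oct 2007): 290 out of 365
Tax = $2,135,000 × 2.55% × 290/365 = $43,255.6849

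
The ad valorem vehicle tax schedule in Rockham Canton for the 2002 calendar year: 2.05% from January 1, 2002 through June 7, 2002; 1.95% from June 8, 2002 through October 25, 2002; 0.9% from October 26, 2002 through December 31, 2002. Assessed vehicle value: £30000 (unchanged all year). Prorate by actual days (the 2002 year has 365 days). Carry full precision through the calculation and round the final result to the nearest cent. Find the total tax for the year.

£540.16

January 1 – June 7, 2002: 158 days at 2.05% → £30000 × 2.05% × 158/365 = £266.2192
June 8 – October 25, 2002: 140 days at 1.95% → £30000 × 1.95% × 140/365 = £224.3836
October 26 – December 31, 2002: 67 days at 0.9% → £30000 × 0.9% × 67/365 = £49.5616
Total = £540.1644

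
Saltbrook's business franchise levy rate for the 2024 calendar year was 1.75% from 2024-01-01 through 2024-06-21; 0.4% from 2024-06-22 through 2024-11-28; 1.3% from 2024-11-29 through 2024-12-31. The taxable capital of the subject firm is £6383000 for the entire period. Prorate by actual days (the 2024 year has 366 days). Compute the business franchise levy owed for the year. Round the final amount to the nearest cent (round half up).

2024-01-01 to 2024-06-21: 173 days at 1.75% → £6383000 × 1.75% × 173/366 = £52799.2691
2024-06-22 to 2024-11-28: 160 days at 0.4% → £6383000 × 0.4% × 160/366 = £11161.5301
2024-11-29 to 2024-12-31: 33 days at 1.3% → £6383000 × 1.3% × 33/366 = £7481.7131
Total = £71442.5123

£71442.51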